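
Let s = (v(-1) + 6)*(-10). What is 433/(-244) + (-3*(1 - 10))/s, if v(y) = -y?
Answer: -18449/8540 ≈ -2.1603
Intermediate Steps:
s = -70 (s = (-1*(-1) + 6)*(-10) = (1 + 6)*(-10) = 7*(-10) = -70)
433/(-244) + (-3*(1 - 10))/s = 433/(-244) - 3*(1 - 10)/(-70) = 433*(-1/244) - 3*(-9)*(-1/70) = -433/244 + 27*(-1/70) = -433/244 - 27/70 = -18449/8540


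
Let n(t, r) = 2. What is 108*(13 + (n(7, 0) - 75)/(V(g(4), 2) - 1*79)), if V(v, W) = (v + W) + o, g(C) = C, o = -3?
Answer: 28647/19 ≈ 1507.7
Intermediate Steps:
V(v, W) = -3 + W + v (V(v, W) = (v + W) - 3 = (W + v) - 3 = -3 + W + v)
108*(13 + (n(7, 0) - 75)/(V(g(4), 2) - 1*79)) = 108*(13 + (2 - 75)/((-3 + 2 + 4) - 1*79)) = 108*(13 - 73/(3 - 79)) = 108*(13 - 73/(-76)) = 108*(13 - 73*(-1/76)) = 108*(13 + 73/76) = 108*(1061/76) = 28647/19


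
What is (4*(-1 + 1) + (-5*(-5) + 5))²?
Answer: 900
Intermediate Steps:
(4*(-1 + 1) + (-5*(-5) + 5))² = (4*0 + (25 + 5))² = (0 + 30)² = 30² = 900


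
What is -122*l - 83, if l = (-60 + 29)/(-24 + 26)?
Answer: 1808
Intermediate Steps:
l = -31/2 ≈ -15.500
-122*l - 83 = -122*(-31/2) - 83 = 1891 - 83 = 1808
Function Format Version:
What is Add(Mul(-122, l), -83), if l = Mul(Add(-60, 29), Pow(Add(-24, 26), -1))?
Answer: 1808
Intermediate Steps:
l = Rational(-31, 2) (l = Mul(-31, Pow(2, -1)) = Mul(-31, Rational(1, 2)) = Rational(-31, 2) ≈ -15.500)
Add(Mul(-122, l), -83) = Add(Mul(-122, Rational(-31, 2)), -83) = Add(1891, -83) = 1808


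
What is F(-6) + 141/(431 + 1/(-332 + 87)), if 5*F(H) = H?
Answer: -153613/175990 ≈ -0.87285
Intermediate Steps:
F(H) = H/5
F(-6) + 141/(431 + 1/(-332 + 87)) = (1/5)*(-6) + 141/(431 + 1/(-332 + 87)) = -6/5 + 141/(431 + 1/(-245)) = -6/5 + 141/(431 - 1/245) = -6/5 + 141/(105594/245) = -6/5 + (245/105594)*141 = -6/5 + 11515/35198 = -153613/175990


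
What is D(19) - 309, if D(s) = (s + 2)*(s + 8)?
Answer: 258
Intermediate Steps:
D(s) = (2 + s)*(8 + s)
D(19) - 309 = (16 + 19**2 + 10*19) - 309 = (16 + 361 + 190) - 309 = 567 - 309 = 258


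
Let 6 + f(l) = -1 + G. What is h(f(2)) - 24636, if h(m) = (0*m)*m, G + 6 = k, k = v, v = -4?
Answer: -24636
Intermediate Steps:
k = -4
G = -10 (G = -6 - 4 = -10)
f(l) = -17 (f(l) = -6 + (-1 - 10) = -6 - 11 = -17)
h(m) = 0 (h(m) = 0*m = 0)
h(f(2)) - 24636 = 0 - 24636 = -24636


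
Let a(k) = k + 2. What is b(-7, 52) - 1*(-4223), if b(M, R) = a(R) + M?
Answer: 4270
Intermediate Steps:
a(k) = 2 + k
b(M, R) = 2 + M + R (b(M, R) = (2 + R) + M = 2 + M + R)
b(-7, 52) - 1*(-4223) = (2 - 7 + 52) - 1*(-4223) = 47 + 4223 = 4270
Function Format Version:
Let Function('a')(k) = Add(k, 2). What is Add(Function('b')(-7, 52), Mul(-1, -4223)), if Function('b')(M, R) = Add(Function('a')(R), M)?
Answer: 4270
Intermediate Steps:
Function('a')(k) = Add(2, k)
Function('b')(M, R) = Add(2, M, R) (Function('b')(M, R) = Add(Add(2, R), M) = Add(2, M, R))
Add(Function('b')(-7, 52), Mul(-1, -4223)) = Add(Add(2, -7, 52), Mul(-1, -4223)) = Add(47, 4223) = 4270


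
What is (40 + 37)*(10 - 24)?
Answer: -1078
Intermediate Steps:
(40 + 37)*(10 - 24) = 77*(-14) = -1078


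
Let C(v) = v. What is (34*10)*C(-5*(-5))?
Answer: 8500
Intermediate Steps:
(34*10)*C(-5*(-5)) = (34*10)*(-5*(-5)) = 340*25 = 8500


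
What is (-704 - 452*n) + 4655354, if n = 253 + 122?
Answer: 4485150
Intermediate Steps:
n = 375
(-704 - 452*n) + 4655354 = (-704 - 452*375) + 4655354 = (-704 - 169500) + 4655354 = -170204 + 4655354 = 4485150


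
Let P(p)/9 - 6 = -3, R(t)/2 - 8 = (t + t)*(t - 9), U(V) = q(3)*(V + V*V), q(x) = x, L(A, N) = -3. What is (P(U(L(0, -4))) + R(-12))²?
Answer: 1104601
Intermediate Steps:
U(V) = 3*V + 3*V² (U(V) = 3*(V + V*V) = 3*(V + V²) = 3*V + 3*V²)
R(t) = 16 + 4*t*(-9 + t) (R(t) = 16 + 2*((t + t)*(t - 9)) = 16 + 2*((2*t)*(-9 + t)) = 16 + 2*(2*t*(-9 + t)) = 16 + 4*t*(-9 + t))
P(p) = 27 (P(p) = 54 + 9*(-3) = 54 - 27 = 27)
(P(U(L(0, -4))) + R(-12))² = (27 + (16 - 36*(-12) + 4*(-12)²))² = (27 + (16 + 432 + 4*144))² = (27 + (16 + 432 + 576))² = (27 + 1024)² = 1051² = 1104601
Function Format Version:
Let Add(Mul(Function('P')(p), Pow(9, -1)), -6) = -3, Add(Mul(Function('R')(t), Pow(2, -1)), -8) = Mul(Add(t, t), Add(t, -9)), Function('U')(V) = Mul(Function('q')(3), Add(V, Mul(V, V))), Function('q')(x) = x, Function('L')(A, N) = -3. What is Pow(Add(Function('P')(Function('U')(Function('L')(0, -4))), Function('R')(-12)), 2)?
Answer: 1104601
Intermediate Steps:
Function('U')(V) = Add(Mul(3, V), Mul(3, Pow(V, 2))) (Function('U')(V) = Mul(3, Add(V, Mul(V, V))) = Mul(3, Add(V, Pow(V, 2))) = Add(Mul(3, V), Mul(3, Pow(V, 2))))
Function('R')(t) = Add(16, Mul(4, t, Add(-9, t))) (Function('R')(t) = Add(16, Mul(2, Mul(Add(t, t), Add(t, -9)))) = Add(16, Mul(2, Mul(Mul(2, t), Add(-9, t)))) = Add(16, Mul(2, Mul(2, t, Add(-9, t)))) = Add(16, Mul(4, t, Add(-9, t))))
Function('P')(p) = 27 (Function('P')(p) = Add(54, Mul(9, -3)) = Add(54, -27) = 27)
Pow(Add(Function('P')(Function('U')(Function('L')(0, -4))), Function('R')(-12)), 2) = Pow(Add(27, Add(16, Mul(-36, -12), Mul(4, Pow(-12, 2)))), 2) = Pow(Add(27, Add(16, 432, Mul(4, 144))), 2) = Pow(Add(27, Add(16, 432, 576)), 2) = Pow(Add(27, 1024), 2) = Pow(1051, 2) = 1104601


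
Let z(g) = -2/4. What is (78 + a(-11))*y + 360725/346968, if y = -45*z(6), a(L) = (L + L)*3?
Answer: 94042085/346968 ≈ 271.04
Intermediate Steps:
z(g) = -½ (z(g) = -2*¼ = -½)
a(L) = 6*L (a(L) = (2*L)*3 = 6*L)
y = 45/2 (y = -45*(-½) = 45/2 ≈ 22.500)
(78 + a(-11))*y + 360725/346968 = (78 + 6*(-11))*(45/2) + 360725/346968 = (78 - 66)*(45/2) + 360725*(1/346968) = 12*(45/2) + 360725/346968 = 270 + 360725/346968 = 94042085/346968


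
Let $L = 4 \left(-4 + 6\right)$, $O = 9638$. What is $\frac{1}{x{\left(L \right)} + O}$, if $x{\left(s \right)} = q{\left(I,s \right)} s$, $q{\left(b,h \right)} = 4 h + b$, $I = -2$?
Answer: $\frac{1}{9878} \approx 0.00010124$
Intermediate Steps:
$L = 8$ ($L = 4 \cdot 2 = 8$)
$q{\left(b,h \right)} = b + 4 h$
$x{\left(s \right)} = s \left(-2 + 4 s\right)$ ($x{\left(s \right)} = \left(-2 + 4 s\right) s = s \left(-2 + 4 s\right)$)
$\frac{1}{x{\left(L \right)} + O} = \frac{1}{2 \cdot 8 \left(-1 + 2 \cdot 8\right) + 9638} = \frac{1}{2 \cdot 8 \left(-1 + 16\right) + 9638} = \frac{1}{2 \cdot 8 \cdot 15 + 9638} = \frac{1}{240 + 9638} = \frac{1}{9878}$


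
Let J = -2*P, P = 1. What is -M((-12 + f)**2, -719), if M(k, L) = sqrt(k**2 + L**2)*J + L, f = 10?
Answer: 719 + 2*sqrt(516977) ≈ 2157.0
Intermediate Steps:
J = -2 (J = -2*1 = -2)
M(k, L) = L - 2*sqrt(L**2 + k**2) (M(k, L) = sqrt(k**2 + L**2)*(-2) + L = sqrt(L**2 + k**2)*(-2) + L = -2*sqrt(L**2 + k**2) + L = L - 2*sqrt(L**2 + k**2))
-M((-12 + f)**2, -719) = -(-719 - 2*sqrt((-719)**2 + ((-12 + 10)**2)**2)) = -(-719 - 2*sqrt(516961 + ((-2)**2)**2)) = -(-719 - 2*sqrt(516961 + 4**2)) = -(-719 - 2*sqrt(516961 + 16)) = -(-719 - 2*sqrt(516977)) = 719 + 2*sqrt(516977)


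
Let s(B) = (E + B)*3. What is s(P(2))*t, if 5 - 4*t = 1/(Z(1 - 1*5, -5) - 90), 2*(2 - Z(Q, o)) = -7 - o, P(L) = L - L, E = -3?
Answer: -327/29 ≈ -11.276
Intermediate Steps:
P(L) = 0
Z(Q, o) = 11/2 + o/2 (Z(Q, o) = 2 - (-7 - o)/2 = 2 + (7/2 + o/2) = 11/2 + o/2)
s(B) = -9 + 3*B (s(B) = (-3 + B)*3 = -9 + 3*B)
t = 109/87 (t = 5/4 - 1/(4*((11/2 + (½)*(-5)) - 90)) = 5/4 - 1/(4*((11/2 - 5/2) - 90)) = 5/4 - 1/(4*(3 - 90)) = 5/4 - ¼/(-87) = 5/4 - ¼*(-1/87) = 5/4 + 1/348 = 109/87 ≈ 1.2529)
s(P(2))*t = (-9 + 3*0)*(109/87) = (-9 + 0)*(109/87) = -9*109/87 = -327/29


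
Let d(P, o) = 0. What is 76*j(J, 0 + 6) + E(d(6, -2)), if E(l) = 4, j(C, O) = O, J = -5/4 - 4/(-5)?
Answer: 460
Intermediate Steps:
J = -9/20 (J = -5*1/4 - 4*(-1/5) = -5/4 + 4/5 = -9/20 ≈ -0.45000)
76*j(J, 0 + 6) + E(d(6, -2)) = 76*(0 + 6) + 4 = 76*6 + 4 = 456 + 4 = 460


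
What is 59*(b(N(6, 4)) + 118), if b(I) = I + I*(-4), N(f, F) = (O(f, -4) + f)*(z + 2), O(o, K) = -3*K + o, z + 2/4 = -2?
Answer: 9086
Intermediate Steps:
z = -5/2 (z = -½ - 2 = -5/2 ≈ -2.5000)
O(o, K) = o - 3*K
N(f, F) = -6 - f (N(f, F) = ((f - 3*(-4)) + f)*(-5/2 + 2) = ((f + 12) + f)*(-½) = ((12 + f) + f)*(-½) = (12 + 2*f)*(-½) = -6 - f)
b(I) = -3*I (b(I) = I - 4*I = -3*I)
59*(b(N(6, 4)) + 118) = 59*(-3*(-6 - 1*6) + 118) = 59*(-3*(-6 - 6) + 118) = 59*(-3*(-12) + 118) = 59*(36 + 118) = 59*154 = 9086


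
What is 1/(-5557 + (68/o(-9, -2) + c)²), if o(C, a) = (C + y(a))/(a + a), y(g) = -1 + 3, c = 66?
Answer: 49/266463 ≈ 0.00018389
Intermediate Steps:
y(g) = 2
o(C, a) = (2 + C)/(2*a) (o(C, a) = (C + 2)/(a + a) = (2 + C)/((2*a)) = (2 + C)*(1/(2*a)) = (2 + C)/(2*a))
1/(-5557 + (68/o(-9, -2) + c)²) = 1/(-5557 + (68/(((½)*(2 - 9)/(-2))) + 66)²) = 1/(-5557 + (68/(((½)*(-½)*(-7))) + 66)²) = 1/(-5557 + (68/(7/4) + 66)²) = 1/(-5557 + (68*(4/7) + 66)²) = 1/(-5557 + (272/7 + 66)²) = 1/(-5557 + (734/7)²) = 1/(-5557 + 538756/49) = 1/(266463/49) = 49/266463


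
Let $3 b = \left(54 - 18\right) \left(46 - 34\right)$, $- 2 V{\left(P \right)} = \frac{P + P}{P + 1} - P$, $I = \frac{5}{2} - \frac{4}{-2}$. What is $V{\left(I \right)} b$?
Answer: $\frac{2268}{11} \approx 206.18$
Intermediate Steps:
$I = \frac{9}{2}$ ($I = 5 \cdot \frac{1}{2} - -2 = \frac{5}{2} + 2 = \frac{9}{2} \approx 4.5$)
$V{\left(P \right)} = \frac{P}{2} - \frac{P}{1 + P}$ ($V{\left(P \right)} = - \frac{\frac{P + P}{P + 1} - P}{2} = - \frac{\frac{2 P}{1 + P} - P}{2} = - \frac{- P + \frac{2 P}{1 + P}}{2} = \frac{P}{2} - \frac{P}{1 + P}$)
$b = 144$ ($b = \frac{\left(54 - 18\right) \left(46 - 34\right)}{3} = \frac{36 \cdot 12}{3} = \frac{1}{3} \cdot 432 = 144$)
$V{\left(I \right)} b = \frac{1}{2} \cdot \frac{9}{2} \frac{1}{1 + \frac{9}{2}} \left(-1 + \frac{9}{2}\right) 144 = \frac{1}{2} \cdot \frac{9}{2} \frac{1}{\frac{11}{2}} \cdot \frac{7}{2} \cdot 144 = \frac{1}{2} \cdot \frac{9}{2} \cdot \frac{2}{11} \cdot \frac{7}{2} \cdot 144 = \frac{63}{44} \cdot 144 = \frac{2268}{11}$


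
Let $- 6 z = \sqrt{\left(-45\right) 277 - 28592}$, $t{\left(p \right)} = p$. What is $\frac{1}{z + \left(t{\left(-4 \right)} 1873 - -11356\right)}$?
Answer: $\frac{139104}{537538913} + \frac{6 i \sqrt{41057}}{537538913} \approx 0.00025878 + 2.2617 \cdot 10^{-6} i$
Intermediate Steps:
$z = - \frac{i \sqrt{41057}}{6}$ ($z = - \frac{\sqrt{\left(-45\right) 277 - 28592}}{6} = - \frac{\sqrt{-12465 - 28592}}{6} = - \frac{\sqrt{-41057}}{6} = - \frac{i \sqrt{41057}}{6} \approx - 33.771 i$)
$\frac{1}{z + \left(t{\left(-4 \right)} 1873 - -11356\right)} = \frac{1}{- \frac{i \sqrt{41057}}{6} - -3864} = \frac{1}{- \frac{i \sqrt{41057}}{6} + \left(-7492 + 11356\right)} = \frac{1}{- \frac{i \sqrt{41057}}{6} + 3864} = \frac{1}{3864 - \frac{i \sqrt{41057}}{6}}$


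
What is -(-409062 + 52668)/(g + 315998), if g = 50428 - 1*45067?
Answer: 356394/321359 ≈ 1.1090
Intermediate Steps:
g = 5361 (g = 50428 - 45067 = 5361)
-(-409062 + 52668)/(g + 315998) = -(-409062 + 52668)/(5361 + 315998) = -(-356394)/321359 = -1*(-356394/321359) = 356394/321359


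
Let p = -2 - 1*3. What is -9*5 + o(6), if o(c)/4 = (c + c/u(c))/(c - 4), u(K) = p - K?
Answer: -375/11 ≈ -34.091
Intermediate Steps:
p = -5 (p = -2 - 3 = -5)
u(K) = -5 - K
o(c) = 4*(c + c/(-5 - c))/(-4 + c) (o(c) = 4*((c + c/(-5 - c))/(c - 4)) = 4*((c + c/(-5 - c))/(-4 + c)) = 4*(c + c/(-5 - c))/(-4 + c))
-9*5 + o(6) = -9*5 + 4*6*(4 + 6)/((-4 + 6)*(5 + 6)) = -45 + 4*6*10/(2*11) = -45 + 4*6*(1/2)*(1/11)*10 = -45 + 120/11 = -375/11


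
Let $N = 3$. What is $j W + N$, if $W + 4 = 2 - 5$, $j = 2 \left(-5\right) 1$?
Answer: $73$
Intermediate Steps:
$j = -10$ ($j = \left(-10\right) 1 = -10$)
$W = -7$ ($W = -4 + \left(2 - 5\right) = -4 - 3 = -7$)
$j W + N = \left(-10\right) \left(-7\right) + 3 = 70 + 3 = 73$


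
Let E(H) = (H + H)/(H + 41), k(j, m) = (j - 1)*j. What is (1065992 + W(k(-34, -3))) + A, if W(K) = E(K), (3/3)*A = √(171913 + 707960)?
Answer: 1312238532/1231 + √879873 ≈ 1.0669e+6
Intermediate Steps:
k(j, m) = j*(-1 + j) (k(j, m) = (-1 + j)*j = j*(-1 + j))
E(H) = 2*H/(41 + H) (E(H) = (2*H)/(41 + H) = 2*H/(41 + H))
A = √879873 (A = √(171913 + 707960) = √879873 ≈ 938.02)
W(K) = 2*K/(41 + K)
(1065992 + W(k(-34, -3))) + A = (1065992 + 2*(-34*(-1 - 34))/(41 - 34*(-1 - 34))) + √879873 = (1065992 + 2*(-34*(-35))/(41 - 34*(-35))) + √879873 = (1065992 + 2*1190/(41 + 1190)) + √879873 = (1065992 + 2*1190/1231) + √879873 = (1065992 + 2*1190*(1/1231)) + √879873 = (1065992 + 2380/1231) + √879873 = 1312238532/1231 + √879873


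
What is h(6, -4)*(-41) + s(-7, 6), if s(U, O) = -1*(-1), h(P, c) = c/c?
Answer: -40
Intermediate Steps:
h(P, c) = 1
s(U, O) = 1
h(6, -4)*(-41) + s(-7, 6) = 1*(-41) + 1 = -41 + 1 = -40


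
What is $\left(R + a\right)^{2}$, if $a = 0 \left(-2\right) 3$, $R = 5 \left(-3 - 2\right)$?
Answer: $625$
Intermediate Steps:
$R = -25$ ($R = 5 \left(-5\right) = -25$)
$a = 0$ ($a = 0 \cdot 3 = 0$)
$\left(R + a\right)^{2} = \left(-25 + 0\right)^{2} = \left(-25\right)^{2} = 625$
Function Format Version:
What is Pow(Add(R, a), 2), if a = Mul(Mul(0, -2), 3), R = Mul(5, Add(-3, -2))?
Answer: 625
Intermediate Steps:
R = -25 (R = Mul(5, -5) = -25)
a = 0 (a = Mul(0, 3) = 0)
Pow(Add(R, a), 2) = Pow(Add(-25, 0), 2) = Pow(-25, 2) = 625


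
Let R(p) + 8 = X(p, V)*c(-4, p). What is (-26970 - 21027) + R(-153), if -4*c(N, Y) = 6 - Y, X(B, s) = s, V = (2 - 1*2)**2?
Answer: -48005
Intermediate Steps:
V = 0 (V = (2 - 2)**2 = 0**2 = 0)
c(N, Y) = -3/2 + Y/4 (c(N, Y) = -(6 - Y)/4 = -3/2 + Y/4)
R(p) = -8 (R(p) = -8 + 0*(-3/2 + p/4) = -8 + 0 = -8)
(-26970 - 21027) + R(-153) = (-26970 - 21027) - 8 = -47997 - 8 = -48005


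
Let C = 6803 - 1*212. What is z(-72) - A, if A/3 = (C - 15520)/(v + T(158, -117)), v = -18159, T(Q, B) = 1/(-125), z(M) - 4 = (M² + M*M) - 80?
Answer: 23358215417/2269876 ≈ 10291.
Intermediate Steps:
z(M) = -76 + 2*M² (z(M) = 4 + ((M² + M*M) - 80) = 4 + ((M² + M²) - 80) = 4 + (2*M² - 80) = 4 + (-80 + 2*M²) = -76 + 2*M²)
T(Q, B) = -1/125
C = 6591 (C = 6803 - 212 = 6591)
A = 3348375/2269876 (A = 3*((6591 - 15520)/(-18159 - 1/125)) = 3*(-8929/(-2269876/125)) = 3*(-8929*(-125/2269876)) = 3*(1116125/2269876) = 3348375/2269876 ≈ 1.4751)
z(-72) - A = (-76 + 2*(-72)²) - 1*3348375/2269876 = (-76 + 2*5184) - 3348375/2269876 = (-76 + 10368) - 3348375/2269876 = 10292 - 3348375/2269876 = 23358215417/2269876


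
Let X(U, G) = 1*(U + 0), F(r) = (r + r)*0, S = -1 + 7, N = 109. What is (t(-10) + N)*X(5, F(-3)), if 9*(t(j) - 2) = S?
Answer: 1675/3 ≈ 558.33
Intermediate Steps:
S = 6
t(j) = 8/3 (t(j) = 2 + (⅑)*6 = 2 + ⅔ = 8/3)
F(r) = 0 (F(r) = (2*r)*0 = 0)
X(U, G) = U (X(U, G) = 1*U = U)
(t(-10) + N)*X(5, F(-3)) = (8/3 + 109)*5 = (335/3)*5 = 1675/3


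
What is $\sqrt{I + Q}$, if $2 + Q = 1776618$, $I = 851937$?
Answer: $\sqrt{2628553} \approx 1621.3$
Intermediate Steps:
$Q = 1776616$ ($Q = -2 + 1776618 = 1776616$)
$\sqrt{I + Q} = \sqrt{851937 + 1776616} = \sqrt{2628553}$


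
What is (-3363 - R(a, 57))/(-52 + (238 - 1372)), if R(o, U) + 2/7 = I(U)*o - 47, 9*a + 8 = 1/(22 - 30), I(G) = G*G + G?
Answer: 27815/99624 ≈ 0.27920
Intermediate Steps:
I(G) = G + G² (I(G) = G² + G = G + G²)
a = -65/72 (a = -8/9 + 1/(9*(22 - 30)) = -8/9 + (⅑)/(-8) = -8/9 + (⅑)*(-⅛) = -8/9 - 1/72 = -65/72 ≈ -0.90278)
R(o, U) = -331/7 + U*o*(1 + U) (R(o, U) = -2/7 + ((U*(1 + U))*o - 47) = -2/7 + (U*o*(1 + U) - 47) = -2/7 + (-47 + U*o*(1 + U)) = -331/7 + U*o*(1 + U))
(-3363 - R(a, 57))/(-52 + (238 - 1372)) = (-3363 - (-331/7 + 57*(-65/72)*(1 + 57)))/(-52 + (238 - 1372)) = (-3363 - (-331/7 + 57*(-65/72)*58))/(-52 - 1134) = (-3363 - (-331/7 - 35815/12))/(-1186) = (-3363 - 1*(-254677/84))*(-1/1186) = (-3363 + 254677/84)*(-1/1186) = -27815/84*(-1/1186) = 27815/99624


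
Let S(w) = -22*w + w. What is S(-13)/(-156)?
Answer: -7/4 ≈ -1.7500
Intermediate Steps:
S(w) = -21*w
S(-13)/(-156) = -21*(-13)/(-156) = 273*(-1/156) = -7/4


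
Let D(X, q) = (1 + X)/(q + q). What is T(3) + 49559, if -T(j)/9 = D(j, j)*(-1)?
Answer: 49565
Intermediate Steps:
D(X, q) = (1 + X)/(2*q) (D(X, q) = (1 + X)/((2*q)) = (1 + X)*(1/(2*q)) = (1 + X)/(2*q))
T(j) = 9*(1 + j)/(2*j) (T(j) = -9*(1 + j)/(2*j)*(-1) = -(-9)*(1 + j)/(2*j) = 9*(1 + j)/(2*j))
T(3) + 49559 = (9/2)*(1 + 3)/3 + 49559 = (9/2)*(⅓)*4 + 49559 = 6 + 49559 = 49565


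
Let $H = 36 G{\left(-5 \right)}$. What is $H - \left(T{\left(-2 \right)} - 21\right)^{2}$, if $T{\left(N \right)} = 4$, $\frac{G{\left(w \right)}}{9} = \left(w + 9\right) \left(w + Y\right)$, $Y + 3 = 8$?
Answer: $-289$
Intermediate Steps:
$Y = 5$ ($Y = -3 + 8 = 5$)
$G{\left(w \right)} = 9 \left(5 + w\right) \left(9 + w\right)$ ($G{\left(w \right)} = 9 \left(w + 9\right) \left(w + 5\right) = 9 \left(9 + w\right) \left(5 + w\right) = 9 \left(5 + w\right) \left(9 + w\right)$)
$H = 0$ ($H = 36 \left(405 + 9 \left(-5\right)^{2} + 126 \left(-5\right)\right) = 36 \left(405 + 9 \cdot 25 - 630\right) = 36 \left(405 + 225 - 630\right) = 36 \cdot 0 = 0$)
$H - \left(T{\left(-2 \right)} - 21\right)^{2} = 0 - \left(4 - 21\right)^{2} = 0 - \left(-17\right)^{2} = 0 - 289 = -289$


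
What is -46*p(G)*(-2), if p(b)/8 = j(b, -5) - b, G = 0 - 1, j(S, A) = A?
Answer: -2944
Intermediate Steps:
G = -1
p(b) = -40 - 8*b (p(b) = 8*(-5 - b) = -40 - 8*b)
-46*p(G)*(-2) = -46*(-40 - 8*(-1))*(-2) = -46*(-40 + 8)*(-2) = -46*(-32)*(-2) = 1472*(-2) = -2944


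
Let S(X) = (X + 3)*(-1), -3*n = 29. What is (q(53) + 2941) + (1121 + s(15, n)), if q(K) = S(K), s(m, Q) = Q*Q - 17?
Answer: 36742/9 ≈ 4082.4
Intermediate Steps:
n = -29/3 (n = -⅓*29 = -29/3 ≈ -9.6667)
S(X) = -3 - X (S(X) = (3 + X)*(-1) = -3 - X)
s(m, Q) = -17 + Q² (s(m, Q) = Q² - 17 = -17 + Q²)
q(K) = -3 - K
(q(53) + 2941) + (1121 + s(15, n)) = ((-3 - 1*53) + 2941) + (1121 + (-17 + (-29/3)²)) = ((-3 - 53) + 2941) + (1121 + (-17 + 841/9)) = (-56 + 2941) + (1121 + 688/9) = 2885 + 10777/9 = 36742/9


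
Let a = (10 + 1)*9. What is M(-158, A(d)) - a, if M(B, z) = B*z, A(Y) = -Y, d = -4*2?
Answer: -1363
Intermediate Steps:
d = -8
a = 99 (a = 11*9 = 99)
M(-158, A(d)) - a = -(-158)*(-8) - 1*99 = -158*8 - 99 = -1264 - 99 = -1363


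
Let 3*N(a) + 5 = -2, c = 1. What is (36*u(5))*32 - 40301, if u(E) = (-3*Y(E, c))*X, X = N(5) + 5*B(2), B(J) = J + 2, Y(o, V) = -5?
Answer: 264979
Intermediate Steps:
B(J) = 2 + J
N(a) = -7/3 (N(a) = -5/3 + (1/3)*(-2) = -5/3 - 2/3 = -7/3)
X = 53/3 (X = -7/3 + 5*(2 + 2) = -7/3 + 5*4 = -7/3 + 20 = 53/3 ≈ 17.667)
u(E) = 265 (u(E) = -3*(-5)*(53/3) = 15*(53/3) = 265)
(36*u(5))*32 - 40301 = (36*265)*32 - 40301 = 9540*32 - 40301 = 305280 - 40301 = 264979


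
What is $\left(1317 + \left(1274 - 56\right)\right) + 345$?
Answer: $2880$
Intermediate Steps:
$\left(1317 + \left(1274 - 56\right)\right) + 345 = \left(1317 + 1218\right) + 345 = 2535 + 345 = 2880$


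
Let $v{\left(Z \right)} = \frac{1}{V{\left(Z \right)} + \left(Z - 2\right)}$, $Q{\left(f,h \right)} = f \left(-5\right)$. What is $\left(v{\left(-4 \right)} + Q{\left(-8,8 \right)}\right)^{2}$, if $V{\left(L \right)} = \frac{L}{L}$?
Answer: $\frac{39601}{25} \approx 1584.0$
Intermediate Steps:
$Q{\left(f,h \right)} = - 5 f$
$V{\left(L \right)} = 1$
$v{\left(Z \right)} = \frac{1}{-1 + Z}$ ($v{\left(Z \right)} = \frac{1}{1 + \left(Z - 2\right)} = \frac{1}{1 + \left(-2 + Z\right)} = \frac{1}{-1 + Z}$)
$\left(v{\left(-4 \right)} + Q{\left(-8,8 \right)}\right)^{2} = \left(\frac{1}{-1 - 4} - -40\right)^{2} = \left(\frac{1}{-5} + 40\right)^{2} = \left(- \frac{1}{5} + 40\right)^{2} = \left(\frac{199}{5}\right)^{2} = \frac{39601}{25}$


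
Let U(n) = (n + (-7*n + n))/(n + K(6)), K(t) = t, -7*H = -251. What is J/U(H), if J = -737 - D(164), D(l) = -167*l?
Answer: -7808743/1255 ≈ -6222.1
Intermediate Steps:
H = 251/7 (H = -⅐*(-251) = 251/7 ≈ 35.857)
J = 26651 (J = -737 - (-167)*164 = -737 - 1*(-27388) = -737 + 27388 = 26651)
U(n) = -5*n/(6 + n) (U(n) = (n + (-7*n + n))/(n + 6) = (n - 6*n)/(6 + n) = (-5*n)/(6 + n) = -5*n/(6 + n))
J/U(H) = 26651/((-5*251/7/(6 + 251/7))) = 26651/((-5*251/7/293/7)) = 26651/((-5*251/7*7/293)) = 26651/(-1255/293) = 26651*(-293/1255) = -7808743/1255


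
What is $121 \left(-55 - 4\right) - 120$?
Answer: $-7259$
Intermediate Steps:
$121 \left(-55 - 4\right) - 120 = 121 \left(-59\right) - 120 = -7139 - 120 = -7259$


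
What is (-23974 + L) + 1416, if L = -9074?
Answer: -31632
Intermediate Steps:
(-23974 + L) + 1416 = (-23974 - 9074) + 1416 = -33048 + 1416 = -31632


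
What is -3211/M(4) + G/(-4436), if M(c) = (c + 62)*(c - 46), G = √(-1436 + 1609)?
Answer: 3211/2772 - √173/4436 ≈ 1.1554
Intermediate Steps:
G = √173 ≈ 13.153
M(c) = (-46 + c)*(62 + c) (M(c) = (62 + c)*(-46 + c) = (-46 + c)*(62 + c))
-3211/M(4) + G/(-4436) = -3211/(-2852 + 4² + 16*4) + √173/(-4436) = -3211/(-2852 + 16 + 64) + √173*(-1/4436) = -3211/(-2772) - √173/4436 = -3211*(-1/2772) - √173/4436 = 3211/2772 - √173/4436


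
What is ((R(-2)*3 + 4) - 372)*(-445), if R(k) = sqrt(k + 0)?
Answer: 163760 - 1335*I*sqrt(2) ≈ 1.6376e+5 - 1888.0*I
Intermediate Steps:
R(k) = sqrt(k)
((R(-2)*3 + 4) - 372)*(-445) = ((sqrt(-2)*3 + 4) - 372)*(-445) = (((I*sqrt(2))*3 + 4) - 372)*(-445) = ((3*I*sqrt(2) + 4) - 372)*(-445) = ((4 + 3*I*sqrt(2)) - 372)*(-445) = (-368 + 3*I*sqrt(2))*(-445) = 163760 - 1335*I*sqrt(2)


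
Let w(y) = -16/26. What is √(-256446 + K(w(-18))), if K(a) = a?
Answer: I*√43339478/13 ≈ 506.41*I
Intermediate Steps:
w(y) = -8/13 (w(y) = -16*1/26 = -8/13)
√(-256446 + K(w(-18))) = √(-256446 - 8/13) = √(-3333806/13) = I*√43339478/13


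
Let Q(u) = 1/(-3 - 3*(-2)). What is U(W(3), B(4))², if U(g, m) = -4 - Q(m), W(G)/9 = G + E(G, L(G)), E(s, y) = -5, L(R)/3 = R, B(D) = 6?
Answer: 169/9 ≈ 18.778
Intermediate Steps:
L(R) = 3*R
Q(u) = ⅓ (Q(u) = 1/(-3 + 6) = 1/3 = ⅓)
W(G) = -45 + 9*G (W(G) = 9*(G - 5) = 9*(-5 + G) = -45 + 9*G)
U(g, m) = -13/3 (U(g, m) = -4 - 1*⅓ = -4 - ⅓ = -13/3)
U(W(3), B(4))² = (-13/3)² = 169/9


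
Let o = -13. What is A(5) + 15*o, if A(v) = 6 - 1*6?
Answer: -195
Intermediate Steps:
A(v) = 0 (A(v) = 6 - 6 = 0)
A(5) + 15*o = 0 + 15*(-13) = 0 - 195 = -195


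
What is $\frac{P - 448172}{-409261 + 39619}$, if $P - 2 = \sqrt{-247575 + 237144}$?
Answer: $\frac{74695}{61607} - \frac{i \sqrt{1159}}{123214} \approx 1.2124 - 0.0002763 i$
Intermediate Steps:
$P = 2 + 3 i \sqrt{1159}$ ($P = 2 + \sqrt{-247575 + 237144} = 2 + \sqrt{-10431} = 2 + 3 i \sqrt{1159} \approx 2.0 + 102.13 i$)
$\frac{P - 448172}{-409261 + 39619} = \frac{\left(2 + 3 i \sqrt{1159}\right) - 448172}{-409261 + 39619} = \frac{-448170 + 3 i \sqrt{1159}}{-369642} = \left(-448170 + 3 i \sqrt{1159}\right) \left(- \frac{1}{369642}\right) = \frac{74695}{61607} - \frac{i \sqrt{1159}}{123214}$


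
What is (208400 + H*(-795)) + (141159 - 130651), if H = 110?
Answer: 131458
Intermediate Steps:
(208400 + H*(-795)) + (141159 - 130651) = (208400 + 110*(-795)) + (141159 - 130651) = (208400 - 87450) + 10508 = 120950 + 10508 = 131458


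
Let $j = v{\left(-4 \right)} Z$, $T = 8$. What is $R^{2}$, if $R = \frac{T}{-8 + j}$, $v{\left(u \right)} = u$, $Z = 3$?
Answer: $\frac{4}{25} \approx 0.16$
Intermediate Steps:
$j = -12$ ($j = \left(-4\right) 3 = -12$)
$R = - \frac{2}{5}$ ($R = \frac{8}{-8 - 12} = \frac{8}{-20} = 8 \left(- \frac{1}{20}\right) = - \frac{2}{5} \approx -0.4$)
$R^{2} = \left(- \frac{2}{5}\right)^{2} = \frac{4}{25}$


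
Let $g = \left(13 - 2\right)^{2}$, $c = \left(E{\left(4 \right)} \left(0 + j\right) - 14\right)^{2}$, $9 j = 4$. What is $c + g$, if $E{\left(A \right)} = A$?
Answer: $\frac{21901}{81} \approx 270.38$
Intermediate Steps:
$j = \frac{4}{9}$ ($j = \frac{1}{9} \cdot 4 = \frac{4}{9} \approx 0.44444$)
$c = \frac{12100}{81}$ ($c = \left(4 \left(0 + \frac{4}{9}\right) - 14\right)^{2} = \left(4 \cdot \frac{4}{9} - 14\right)^{2} = \left(\frac{16}{9} - 14\right)^{2} = \left(- \frac{110}{9}\right)^{2} = \frac{12100}{81} \approx 149.38$)
$g = 121$ ($g = 11^{2} = 121$)
$c + g = \frac{12100}{81} + 121 = \frac{21901}{81}$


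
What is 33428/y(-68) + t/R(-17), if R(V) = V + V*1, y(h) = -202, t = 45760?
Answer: -2595018/1717 ≈ -1511.4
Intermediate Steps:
R(V) = 2*V (R(V) = V + V = 2*V)
33428/y(-68) + t/R(-17) = 33428/(-202) + 45760/((2*(-17))) = 33428*(-1/202) + 45760/(-34) = -16714/101 + 45760*(-1/34) = -16714/101 - 22880/17 = -2595018/1717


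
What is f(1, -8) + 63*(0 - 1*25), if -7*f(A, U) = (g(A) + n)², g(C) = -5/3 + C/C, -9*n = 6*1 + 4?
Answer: -893281/567 ≈ -1575.5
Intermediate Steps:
n = -10/9 (n = -(6*1 + 4)/9 = -(6 + 4)/9 = -⅑*10 = -10/9 ≈ -1.1111)
g(C) = -⅔ (g(C) = -5*⅓ + 1 = -5/3 + 1 = -⅔)
f(A, U) = -256/567 (f(A, U) = -(-⅔ - 10/9)²/7 = -(-16/9)²/7 = -⅐*256/81 = -256/567)
f(1, -8) + 63*(0 - 1*25) = -256/567 + 63*(0 - 1*25) = -256/567 + 63*(0 - 25) = -256/567 + 63*(-25) = -256/567 - 1575 = -893281/567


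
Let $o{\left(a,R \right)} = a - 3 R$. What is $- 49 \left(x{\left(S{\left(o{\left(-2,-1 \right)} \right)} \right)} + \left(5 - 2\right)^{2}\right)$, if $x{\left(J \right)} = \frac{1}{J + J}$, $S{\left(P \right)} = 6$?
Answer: $- \frac{5341}{12} \approx -445.08$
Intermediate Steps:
$x{\left(J \right)} = \frac{1}{2 J}$
$- 49 \left(x{\left(S{\left(o{\left(-2,-1 \right)} \right)} \right)} + \left(5 - 2\right)^{2}\right) = - 49 \left(\frac{1}{2 \cdot 6} + \left(5 - 2\right)^{2}\right) = - 49 \left(\frac{1}{2} \cdot \frac{1}{6} + 3^{2}\right) = - 49 \left(\frac{1}{12} + 9\right) = \left(-49\right) \frac{109}{12} = - \frac{5341}{12}$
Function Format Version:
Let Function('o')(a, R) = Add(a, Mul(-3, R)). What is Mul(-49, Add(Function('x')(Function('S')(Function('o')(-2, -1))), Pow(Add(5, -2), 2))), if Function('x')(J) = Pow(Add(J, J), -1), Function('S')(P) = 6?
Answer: Rational(-5341, 12) ≈ -445.08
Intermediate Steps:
Function('x')(J) = Mul(Rational(1, 2), Pow(J, -1)) (Function('x')(J) = Pow(Mul(2, J), -1) = Mul(Rational(1, 2), Pow(J, -1)))
Mul(-49, Add(Function('x')(Function('S')(Function('o')(-2, -1))), Pow(Add(5, -2), 2))) = Mul(-49, Add(Mul(Rational(1, 2), Pow(6, -1)), Pow(Add(5, -2), 2))) = Mul(-49, Add(Mul(Rational(1, 2), Rational(1, 6)), Pow(3, 2))) = Mul(-49, Add(Rational(1, 12), 9)) = Mul(-49, Rational(109, 12)) = Rational(-5341, 12)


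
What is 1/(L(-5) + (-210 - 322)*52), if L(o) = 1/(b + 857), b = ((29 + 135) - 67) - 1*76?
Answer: -878/24288991 ≈ -3.6148e-5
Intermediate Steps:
b = 21 (b = (164 - 67) - 76 = 97 - 76 = 21)
L(o) = 1/878 (L(o) = 1/(21 + 857) = 1/878)
1/(L(-5) + (-210 - 322)*52) = 1/(1/878 + (-210 - 322)*52) = 1/(1/878 - 532*52) = 1/(1/878 - 27664) = 1/(-24288991/878) = -878/24288991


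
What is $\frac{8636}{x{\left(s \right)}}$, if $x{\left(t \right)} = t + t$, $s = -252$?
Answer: $- \frac{2159}{126} \approx -17.135$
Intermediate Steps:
$x{\left(t \right)} = 2 t$
$\frac{8636}{x{\left(s \right)}} = \frac{8636}{2 \left(-252\right)} = \frac{8636}{-504} = 8636 \left(- \frac{1}{504}\right) = - \frac{2159}{126}$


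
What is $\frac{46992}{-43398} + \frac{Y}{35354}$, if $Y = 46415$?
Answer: $\frac{58827167}{255715482} \approx 0.23005$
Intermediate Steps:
$\frac{46992}{-43398} + \frac{Y}{35354} = \frac{46992}{-43398} + \frac{46415}{35354} = 46992 \left(- \frac{1}{43398}\right) + 46415 \cdot \frac{1}{35354} = - \frac{7832}{7233} + \frac{46415}{35354} = \frac{58827167}{255715482}$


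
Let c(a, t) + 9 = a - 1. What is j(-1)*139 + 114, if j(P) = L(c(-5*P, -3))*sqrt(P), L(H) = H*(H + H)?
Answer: 114 + 6950*I ≈ 114.0 + 6950.0*I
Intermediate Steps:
c(a, t) = -10 + a (c(a, t) = -9 + (a - 1) = -9 + (-1 + a) = -10 + a)
L(H) = 2*H**2 (L(H) = H*(2*H) = 2*H**2)
j(P) = 2*sqrt(P)*(-10 - 5*P)**2 (j(P) = (2*(-10 - 5*P)**2)*sqrt(P) = 2*sqrt(P)*(-10 - 5*P)**2)
j(-1)*139 + 114 = (50*sqrt(-1)*(2 - 1)**2)*139 + 114 = (50*I*1**2)*139 + 114 = (50*I*1)*139 + 114 = (50*I)*139 + 114 = 6950*I + 114 = 114 + 6950*I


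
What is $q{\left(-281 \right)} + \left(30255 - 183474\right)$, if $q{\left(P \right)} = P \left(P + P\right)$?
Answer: $4703$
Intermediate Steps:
$q{\left(P \right)} = 2 P^{2}$ ($q{\left(P \right)} = P 2 P = 2 P^{2}$)
$q{\left(-281 \right)} + \left(30255 - 183474\right) = 2 \left(-281\right)^{2} + \left(30255 - 183474\right) = 2 \cdot 78961 + \left(30255 - 183474\right) = 157922 - 153219 = 4703$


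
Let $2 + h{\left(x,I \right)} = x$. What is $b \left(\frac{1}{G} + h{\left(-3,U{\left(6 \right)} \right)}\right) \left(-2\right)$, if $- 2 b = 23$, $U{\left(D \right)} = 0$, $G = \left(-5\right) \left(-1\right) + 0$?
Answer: $- \frac{552}{5} \approx -110.4$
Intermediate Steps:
$G = 5$ ($G = 5 + 0 = 5$)
$h{\left(x,I \right)} = -2 + x$
$b = - \frac{23}{2}$ ($b = \left(- \frac{1}{2}\right) 23 = - \frac{23}{2} \approx -11.5$)
$b \left(\frac{1}{G} + h{\left(-3,U{\left(6 \right)} \right)}\right) \left(-2\right) = - \frac{23 \left(\frac{1}{5} - 5\right) \left(-2\right)}{2} = - \frac{23 \left(\left(- \frac{24}{5}\right) \left(-2\right)\right)}{2} = \left(- \frac{23}{2}\right) \frac{48}{5} = - \frac{552}{5}$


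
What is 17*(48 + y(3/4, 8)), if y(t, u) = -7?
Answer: 697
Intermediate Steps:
17*(48 + y(3/4, 8)) = 17*(48 - 7) = 17*41 = 697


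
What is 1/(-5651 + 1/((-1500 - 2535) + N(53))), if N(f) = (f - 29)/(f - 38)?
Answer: -20167/113963722 ≈ -0.00017696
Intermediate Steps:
N(f) = (-29 + f)/(-38 + f)
1/(-5651 + 1/((-1500 - 2535) + N(53))) = 1/(-5651 + 1/((-1500 - 2535) + (-29 + 53)/(-38 + 53))) = 1/(-5651 + 1/(-4035 + 24/15)) = 1/(-5651 + 1/(-4035 + (1/15)*24)) = 1/(-5651 + 1/(-4035 + 8/5)) = 1/(-5651 + 1/(-20167/5)) = 1/(-5651 - 5/20167) = 1/(-113963722/20167) = -20167/113963722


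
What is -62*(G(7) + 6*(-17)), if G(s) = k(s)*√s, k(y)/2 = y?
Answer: 6324 - 868*√7 ≈ 4027.5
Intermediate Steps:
k(y) = 2*y
G(s) = 2*s^(3/2) (G(s) = (2*s)*√s = 2*s^(3/2))
-62*(G(7) + 6*(-17)) = -62*(2*7^(3/2) + 6*(-17)) = -62*(2*(7*√7) - 102) = -62*(14*√7 - 102) = -62*(-102 + 14*√7) = 6324 - 868*√7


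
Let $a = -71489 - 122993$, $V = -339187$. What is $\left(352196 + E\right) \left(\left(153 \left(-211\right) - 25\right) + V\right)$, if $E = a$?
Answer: $-58589962430$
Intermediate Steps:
$a = -194482$
$E = -194482$
$\left(352196 + E\right) \left(\left(153 \left(-211\right) - 25\right) + V\right) = \left(352196 - 194482\right) \left(\left(153 \left(-211\right) - 25\right) - 339187\right) = 157714 \left(\left(-32283 - 25\right) - 339187\right) = 157714 \left(-32308 - 339187\right) = 157714 \left(-371495\right) = -58589962430$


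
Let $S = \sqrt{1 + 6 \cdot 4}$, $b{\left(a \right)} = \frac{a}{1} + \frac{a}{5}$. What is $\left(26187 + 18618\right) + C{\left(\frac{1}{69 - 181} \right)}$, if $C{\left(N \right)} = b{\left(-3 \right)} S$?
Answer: $44787$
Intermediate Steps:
$b{\left(a \right)} = \frac{6 a}{5}$ ($b{\left(a \right)} = a 1 + a \frac{1}{5} = a + \frac{a}{5} = \frac{6 a}{5}$)
$S = 5$ ($S = \sqrt{1 + 24} = \sqrt{25} = 5$)
$C{\left(N \right)} = -18$ ($C{\left(N \right)} = \frac{6}{5} \left(-3\right) 5 = \left(- \frac{18}{5}\right) 5 = -18$)
$\left(26187 + 18618\right) + C{\left(\frac{1}{69 - 181} \right)} = \left(26187 + 18618\right) - 18 = 44805 - 18 = 44787$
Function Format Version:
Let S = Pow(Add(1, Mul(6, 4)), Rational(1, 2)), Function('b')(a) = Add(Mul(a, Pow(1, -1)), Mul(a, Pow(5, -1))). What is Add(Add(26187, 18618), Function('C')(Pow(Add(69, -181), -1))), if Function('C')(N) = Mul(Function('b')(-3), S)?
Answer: 44787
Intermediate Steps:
Function('b')(a) = Mul(Rational(6, 5), a) (Function('b')(a) = Add(Mul(a, 1), Mul(a, Rational(1, 5))) = Add(a, Mul(Rational(1, 5), a)) = Mul(Rational(6, 5), a))
S = 5 (S = Pow(Add(1, 24), Rational(1, 2)) = Pow(25, Rational(1, 2)) = 5)
Function('C')(N) = -18 (Function('C')(N) = Mul(Mul(Rational(6, 5), -3), 5) = Mul(Rational(-18, 5), 5) = -18)
Add(Add(26187, 18618), Function('C')(Pow(Add(69, -181), -1))) = Add(Add(26187, 18618), -18) = Add(44805, -18) = 44787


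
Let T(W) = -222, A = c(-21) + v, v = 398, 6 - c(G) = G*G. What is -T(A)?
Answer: 222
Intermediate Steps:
c(G) = 6 - G² (c(G) = 6 - G*G = 6 - G²)
A = -37 (A = (6 - 1*(-21)²) + 398 = (6 - 1*441) + 398 = (6 - 441) + 398 = -435 + 398 = -37)
-T(A) = -1*(-222) = 222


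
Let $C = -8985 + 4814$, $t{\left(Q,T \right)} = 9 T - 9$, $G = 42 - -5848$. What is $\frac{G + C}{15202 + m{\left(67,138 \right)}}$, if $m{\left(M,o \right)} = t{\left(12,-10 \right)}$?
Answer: $\frac{1719}{15103} \approx 0.11382$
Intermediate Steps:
$G = 5890$ ($G = 42 + 5848 = 5890$)
$t{\left(Q,T \right)} = -9 + 9 T$
$C = -4171$
$m{\left(M,o \right)} = -99$ ($m{\left(M,o \right)} = -9 + 9 \left(-10\right) = -9 - 90 = -99$)
$\frac{G + C}{15202 + m{\left(67,138 \right)}} = \frac{5890 - 4171}{15202 - 99} = \frac{1719}{15103}$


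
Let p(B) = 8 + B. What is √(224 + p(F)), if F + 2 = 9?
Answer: √239 ≈ 15.460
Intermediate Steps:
F = 7 (F = -2 + 9 = 7)
√(224 + p(F)) = √(224 + (8 + 7)) = √(224 + 15) = √239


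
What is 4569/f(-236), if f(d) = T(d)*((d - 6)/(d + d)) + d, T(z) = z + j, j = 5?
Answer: -1078284/83647 ≈ -12.891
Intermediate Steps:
T(z) = 5 + z (T(z) = z + 5 = 5 + z)
f(d) = d + (-6 + d)*(5 + d)/(2*d) (f(d) = (5 + d)*((d - 6)/(d + d)) + d = (5 + d)*((-6 + d)/((2*d))) + d = (5 + d)*((-6 + d)*(1/(2*d))) + d = (5 + d)*((-6 + d)/(2*d)) + d = (-6 + d)*(5 + d)/(2*d) + d = d + (-6 + d)*(5 + d)/(2*d))
4569/f(-236) = 4569/(((½)*(-30 - 1*(-236) + 3*(-236)²)/(-236))) = 4569/(((½)*(-1/236)*(-30 + 236 + 3*55696))) = 4569/(((½)*(-1/236)*(-30 + 236 + 167088))) = 4569/(((½)*(-1/236)*167294)) = 4569/(-83647/236) = 4569*(-236/83647) = -1078284/83647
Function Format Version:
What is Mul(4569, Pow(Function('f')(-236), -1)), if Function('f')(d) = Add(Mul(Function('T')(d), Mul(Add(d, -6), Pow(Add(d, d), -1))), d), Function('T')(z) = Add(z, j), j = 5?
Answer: Rational(-1078284, 83647) ≈ -12.891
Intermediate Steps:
Function('T')(z) = Add(5, z) (Function('T')(z) = Add(z, 5) = Add(5, z))
Function('f')(d) = Add(d, Mul(Rational(1, 2), Pow(d, -1), Add(-6, d), Add(5, d))) (Function('f')(d) = Add(Mul(Add(5, d), Mul(Add(d, -6), Pow(Add(d, d), -1))), d) = Add(Mul(Add(5, d), Mul(Add(-6, d), Pow(Mul(2, d), -1))), d) = Add(Mul(Add(5, d), Mul(Add(-6, d), Mul(Rational(1, 2), Pow(d, -1)))), d) = Add(Mul(Add(5, d), Mul(Rational(1, 2), Pow(d, -1), Add(-6, d))), d) = Add(Mul(Rational(1, 2), Pow(d, -1), Add(-6, d), Add(5, d)), d) = Add(d, Mul(Rational(1, 2), Pow(d, -1), Add(-6, d), Add(5, d))))
Mul(4569, Pow(Function('f')(-236), -1)) = Mul(4569, Pow(Mul(Rational(1, 2), Pow(-236, -1), Add(-30, Mul(-1, -236), Mul(3, Pow(-236, 2)))), -1)) = Mul(4569, Pow(Mul(Rational(1, 2), Rational(-1, 236), Add(-30, 236, Mul(3, 55696))), -1)) = Mul(4569, Pow(Mul(Rational(1, 2), Rational(-1, 236), Add(-30, 236, 167088)), -1)) = Mul(4569, Pow(Mul(Rational(1, 2), Rational(-1, 236), 167294), -1)) = Mul(4569, Pow(Rational(-83647, 236), -1)) = Mul(4569, Rational(-236, 83647)) = Rational(-1078284, 83647)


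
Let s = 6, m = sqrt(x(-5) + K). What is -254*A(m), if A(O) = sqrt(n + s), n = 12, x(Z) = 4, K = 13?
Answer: -762*sqrt(2) ≈ -1077.6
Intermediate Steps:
m = sqrt(17) (m = sqrt(4 + 13) = sqrt(17) ≈ 4.1231)
A(O) = 3*sqrt(2) (A(O) = sqrt(12 + 6) = sqrt(18) = 3*sqrt(2))
-254*A(m) = -762*sqrt(2)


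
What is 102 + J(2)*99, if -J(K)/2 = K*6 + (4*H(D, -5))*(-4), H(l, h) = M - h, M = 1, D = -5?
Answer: 16734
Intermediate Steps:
H(l, h) = 1 - h
J(K) = 192 - 12*K (J(K) = -2*(K*6 + (4*(1 - 1*(-5)))*(-4)) = -2*(6*K + (4*(1 + 5))*(-4)) = -2*(6*K + (4*6)*(-4)) = -2*(6*K + 24*(-4)) = -2*(6*K - 96) = -2*(-96 + 6*K) = 192 - 12*K)
102 + J(2)*99 = 102 + (192 - 12*2)*99 = 102 + (192 - 24)*99 = 102 + 168*99 = 102 + 16632 = 16734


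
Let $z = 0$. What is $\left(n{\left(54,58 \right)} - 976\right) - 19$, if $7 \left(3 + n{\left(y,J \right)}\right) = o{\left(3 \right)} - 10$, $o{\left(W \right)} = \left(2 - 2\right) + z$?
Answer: $- \frac{6996}{7} \approx -999.43$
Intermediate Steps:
$o{\left(W \right)} = 0$ ($o{\left(W \right)} = \left(2 - 2\right) + 0 = 0 + 0 = 0$)
$n{\left(y,J \right)} = - \frac{31}{7}$ ($n{\left(y,J \right)} = -3 + \frac{0 - 10}{7} = -3 + \frac{1}{7} \left(-10\right) = -3 - \frac{10}{7} = - \frac{31}{7}$)
$\left(n{\left(54,58 \right)} - 976\right) - 19 = \left(- \frac{31}{7} - 976\right) - 19 = - \frac{6863}{7} - 19 = - \frac{6996}{7}$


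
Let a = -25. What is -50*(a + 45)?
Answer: -1000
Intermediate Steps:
-50*(a + 45) = -50*(-25 + 45) = -50*20 = -1000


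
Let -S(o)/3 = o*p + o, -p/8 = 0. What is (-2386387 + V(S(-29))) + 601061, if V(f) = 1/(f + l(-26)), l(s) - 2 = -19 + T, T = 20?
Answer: -160679339/90 ≈ -1.7853e+6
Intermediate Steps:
p = 0 (p = -8*0 = 0)
l(s) = 3 (l(s) = 2 + (-19 + 20) = 2 + 1 = 3)
S(o) = -3*o (S(o) = -3*(o*0 + o) = -3*(0 + o) = -3*o)
V(f) = 1/(3 + f) (V(f) = 1/(f + 3) = 1/(3 + f))
(-2386387 + V(S(-29))) + 601061 = (-2386387 + 1/(3 - 3*(-29))) + 601061 = (-2386387 + 1/(3 + 87)) + 601061 = (-2386387 + 1/90) + 601061 = -214774829/90 + 601061 = -160679339/90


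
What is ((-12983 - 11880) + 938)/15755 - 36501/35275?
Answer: -283805526/111151525 ≈ -2.5533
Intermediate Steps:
((-12983 - 11880) + 938)/15755 - 36501/35275 = (-24863 + 938)*(1/15755) - 36501*1/35275 = -23925*1/15755 - 36501/35275 = -4785/3151 - 36501/35275 = -283805526/111151525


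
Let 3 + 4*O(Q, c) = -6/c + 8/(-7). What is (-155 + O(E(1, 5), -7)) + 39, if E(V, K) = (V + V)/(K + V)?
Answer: -3271/28 ≈ -116.82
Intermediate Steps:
E(V, K) = 2*V/(K + V) (E(V, K) = (2*V)/(K + V) = 2*V/(K + V))
O(Q, c) = -29/28 - 3/(2*c) (O(Q, c) = -3/4 + (-6/c + 8/(-7))/4 = -3/4 + (-6/c + 8*(-1/7))/4 = -3/4 + (-6/c - 8/7)/4 = -3/4 + (-8/7 - 6/c)/4 = -3/4 + (-2/7 - 3/(2*c)) = -29/28 - 3/(2*c))
(-155 + O(E(1, 5), -7)) + 39 = (-155 + (1/28)*(-42 - 29*(-7))/(-7)) + 39 = (-155 + (1/28)*(-1/7)*(-42 + 203)) + 39 = (-155 + (1/28)*(-1/7)*161) + 39 = (-155 - 23/28) + 39 = -4363/28 + 39 = -3271/28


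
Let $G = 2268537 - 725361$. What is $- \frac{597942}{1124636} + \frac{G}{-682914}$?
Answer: $- \frac{178654520577}{64002472442} \approx -2.7914$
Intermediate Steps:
$G = 1543176$ ($G = 2268537 - 725361 = 1543176$)
$- \frac{597942}{1124636} + \frac{G}{-682914} = - \frac{597942}{1124636} + \frac{1543176}{-682914} = \left(-597942\right) \frac{1}{1124636} + 1543176 \left(- \frac{1}{682914}\right) = - \frac{298971}{562318} - \frac{257196}{113819} = - \frac{178654520577}{64002472442}$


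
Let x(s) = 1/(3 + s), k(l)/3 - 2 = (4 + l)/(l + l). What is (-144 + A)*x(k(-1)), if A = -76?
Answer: -440/9 ≈ -48.889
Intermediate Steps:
k(l) = 6 + 3*(4 + l)/(2*l) (k(l) = 6 + 3*((4 + l)/(l + l)) = 6 + 3*((4 + l)/((2*l))) = 6 + 3*((4 + l)*(1/(2*l))) = 6 + 3*((4 + l)/(2*l)) = 6 + 3*(4 + l)/(2*l))
(-144 + A)*x(k(-1)) = (-144 - 76)/(3 + (15/2 + 6/(-1))) = -220/(3 + (15/2 + 6*(-1))) = -220/(3 + (15/2 - 6)) = -220/(3 + 3/2) = -220/9/2 = -220*2/9 = -440/9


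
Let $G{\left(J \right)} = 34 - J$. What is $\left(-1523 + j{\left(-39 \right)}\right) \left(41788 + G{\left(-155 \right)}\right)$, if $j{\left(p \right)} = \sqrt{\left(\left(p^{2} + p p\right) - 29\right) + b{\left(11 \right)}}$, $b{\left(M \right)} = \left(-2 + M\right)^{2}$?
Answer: $-63930971 + 41977 \sqrt{3094} \approx -6.1596 \cdot 10^{7}$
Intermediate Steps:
$j{\left(p \right)} = \sqrt{52 + 2 p^{2}}$ ($j{\left(p \right)} = \sqrt{\left(\left(p^{2} + p p\right) - 29\right) + \left(-2 + 11\right)^{2}} = \sqrt{\left(\left(p^{2} + p^{2}\right) - 29\right) + 9^{2}} = \sqrt{\left(2 p^{2} - 29\right) + 81} = \sqrt{\left(-29 + 2 p^{2}\right) + 81} = \sqrt{52 + 2 p^{2}}$)
$\left(-1523 + j{\left(-39 \right)}\right) \left(41788 + G{\left(-155 \right)}\right) = \left(-1523 + \sqrt{52 + 2 \left(-39\right)^{2}}\right) \left(41788 + \left(34 - -155\right)\right) = \left(-1523 + \sqrt{52 + 2 \cdot 1521}\right) \left(41788 + \left(34 + 155\right)\right) = \left(-1523 + \sqrt{52 + 3042}\right) \left(41788 + 189\right) = \left(-1523 + \sqrt{3094}\right) 41977 = -63930971 + 41977 \sqrt{3094}$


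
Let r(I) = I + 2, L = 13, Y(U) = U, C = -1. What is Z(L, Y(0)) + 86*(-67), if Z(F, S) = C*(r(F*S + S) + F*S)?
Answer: -5764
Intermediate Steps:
r(I) = 2 + I
Z(F, S) = -2 - S - 2*F*S (Z(F, S) = -((2 + (F*S + S)) + F*S) = -((2 + (S + F*S)) + F*S) = -((2 + S + F*S) + F*S) = -(2 + S + 2*F*S) = -2 - S - 2*F*S)
Z(L, Y(0)) + 86*(-67) = (-2 - 1*0 - 2*13*0) + 86*(-67) = (-2 + 0 + 0) - 5762 = -2 - 5762 = -5764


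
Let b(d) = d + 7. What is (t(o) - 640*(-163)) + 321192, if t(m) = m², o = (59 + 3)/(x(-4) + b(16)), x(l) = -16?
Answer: 20853932/49 ≈ 4.2559e+5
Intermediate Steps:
b(d) = 7 + d
o = 62/7 (o = (59 + 3)/(-16 + (7 + 16)) = 62/(-16 + 23) = 62/7 ≈ 8.8571)
(t(o) - 640*(-163)) + 321192 = ((62/7)² - 640*(-163)) + 321192 = (3844/49 - 5*(-20864)) + 321192 = (3844/49 + 104320) + 321192 = 5115524/49 + 321192 = 20853932/49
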